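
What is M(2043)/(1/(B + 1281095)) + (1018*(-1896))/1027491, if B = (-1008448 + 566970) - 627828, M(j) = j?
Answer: 148193288799343/342497 ≈ 4.3269e+8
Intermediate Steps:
B = -1069306 (B = -441478 - 627828 = -1069306)
M(2043)/(1/(B + 1281095)) + (1018*(-1896))/1027491 = 2043/(1/(-1069306 + 1281095)) + (1018*(-1896))/1027491 = 2043/(1/211789) - 1930128*1/1027491 = 2043/(1/211789) - 643376/342497 = 2043*211789 - 643376/342497 = 432684927 - 643376/342497 = 148193288799343/342497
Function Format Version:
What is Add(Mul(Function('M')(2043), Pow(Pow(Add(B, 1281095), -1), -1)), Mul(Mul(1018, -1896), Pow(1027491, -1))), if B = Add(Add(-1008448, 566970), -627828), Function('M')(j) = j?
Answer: Rational(148193288799343, 342497) ≈ 4.3269e+8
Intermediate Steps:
B = -1069306 (B = Add(-441478, -627828) = -1069306)
Add(Mul(Function('M')(2043), Pow(Pow(Add(B, 1281095), -1), -1)), Mul(Mul(1018, -1896), Pow(1027491, -1))) = Add(Mul(2043, Pow(Pow(Add(-1069306, 1281095), -1), -1)), Mul(Mul(1018, -1896), Pow(1027491, -1))) = Add(Mul(2043, Pow(Pow(211789, -1), -1)), Mul(-1930128, Rational(1, 1027491))) = Add(Mul(2043, Pow(Rational(1, 211789), -1)), Rational(-643376, 342497)) = Add(Mul(2043, 211789), Rational(-643376, 342497)) = Add(432684927, Rational(-643376, 342497)) = Rational(148193288799343, 342497)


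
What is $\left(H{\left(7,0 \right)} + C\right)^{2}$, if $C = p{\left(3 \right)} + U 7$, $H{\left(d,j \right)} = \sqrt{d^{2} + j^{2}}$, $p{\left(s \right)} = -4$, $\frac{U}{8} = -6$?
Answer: $110889$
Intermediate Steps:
$U = -48$ ($U = 8 \left(-6\right) = -48$)
$C = -340$ ($C = -4 - 336 = -340$)
$\left(H{\left(7,0 \right)} + C\right)^{2} = \left(\sqrt{7^{2} + 0^{2}} - 340\right)^{2} = \left(\sqrt{49 + 0} - 340\right)^{2} = \left(\sqrt{49} - 340\right)^{2} = \left(7 - 340\right)^{2} = \left(-333\right)^{2} = 110889$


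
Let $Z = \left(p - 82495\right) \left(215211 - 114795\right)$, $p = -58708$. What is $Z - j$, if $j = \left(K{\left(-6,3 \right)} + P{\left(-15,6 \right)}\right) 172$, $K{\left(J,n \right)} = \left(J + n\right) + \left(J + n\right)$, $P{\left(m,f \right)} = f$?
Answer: $-14179040448$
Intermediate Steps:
$K{\left(J,n \right)} = 2 J + 2 n$
$Z = -14179040448$ ($Z = \left(-58708 - 82495\right) \left(215211 - 114795\right) = \left(-141203\right) 100416 = -14179040448$)
$j = 0$ ($j = \left(\left(2 \left(-6\right) + 2 \cdot 3\right) + 6\right) 172 = \left(\left(-12 + 6\right) + 6\right) 172 = \left(-6 + 6\right) 172 = 0 \cdot 172 = 0$)
$Z - j = -14179040448 - 0 = -14179040448 + 0 = -14179040448$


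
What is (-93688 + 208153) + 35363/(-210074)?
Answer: 24046085047/210074 ≈ 1.1446e+5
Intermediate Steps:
(-93688 + 208153) + 35363/(-210074) = 114465 + 35363*(-1/210074) = 114465 - 35363/210074 = 24046085047/210074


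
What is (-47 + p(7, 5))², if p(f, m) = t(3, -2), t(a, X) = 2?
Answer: 2025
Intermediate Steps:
p(f, m) = 2
(-47 + p(7, 5))² = (-47 + 2)² = (-45)² = 2025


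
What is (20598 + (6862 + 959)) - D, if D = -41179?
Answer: 69598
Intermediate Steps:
(20598 + (6862 + 959)) - D = (20598 + (6862 + 959)) - 1*(-41179) = (20598 + 7821) + 41179 = 28419 + 41179 = 69598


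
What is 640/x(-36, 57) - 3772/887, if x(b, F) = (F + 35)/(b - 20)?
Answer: -8034276/20401 ≈ -393.82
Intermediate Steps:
x(b, F) = (35 + F)/(-20 + b)
640/x(-36, 57) - 3772/887 = 640/(((35 + 57)/(-20 - 36))) - 3772/887 = 640/((92/(-56))) - 3772*1/887 = 640/((-1/56*92)) - 3772/887 = 640/(-23/14) - 3772/887 = 640*(-14/23) - 3772/887 = -8960/23 - 3772/887 = -8034276/20401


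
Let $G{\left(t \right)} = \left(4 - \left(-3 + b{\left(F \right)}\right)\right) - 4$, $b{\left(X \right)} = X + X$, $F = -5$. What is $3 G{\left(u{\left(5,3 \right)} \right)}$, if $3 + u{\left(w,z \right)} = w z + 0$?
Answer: $39$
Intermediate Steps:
$b{\left(X \right)} = 2 X$
$u{\left(w,z \right)} = -3 + w z$ ($u{\left(w,z \right)} = -3 + \left(w z + 0\right) = -3 + w z$)
$G{\left(t \right)} = 13$ ($G{\left(t \right)} = \left(4 - \left(-3 + 2 \left(-5\right)\right)\right) - 4 = \left(4 + \left(3 - -10\right)\right) - 4 = \left(4 + \left(3 + 10\right)\right) - 4 = \left(4 + 13\right) - 4 = 17 - 4 = 13$)
$3 G{\left(u{\left(5,3 \right)} \right)} = 3 \cdot 13 = 39$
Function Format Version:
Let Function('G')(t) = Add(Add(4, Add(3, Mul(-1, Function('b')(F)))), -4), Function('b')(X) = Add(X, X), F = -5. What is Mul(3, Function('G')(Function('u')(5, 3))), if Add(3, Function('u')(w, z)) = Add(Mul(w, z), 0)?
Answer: 39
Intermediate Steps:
Function('b')(X) = Mul(2, X)
Function('u')(w, z) = Add(-3, Mul(w, z)) (Function('u')(w, z) = Add(-3, Add(Mul(w, z), 0)) = Add(-3, Mul(w, z)))
Function('G')(t) = 13 (Function('G')(t) = Add(Add(4, Add(3, Mul(-1, Mul(2, -5)))), -4) = Add(Add(4, Add(3, Mul(-1, -10))), -4) = Add(Add(4, Add(3, 10)), -4) = Add(Add(4, 13), -4) = Add(17, -4) = 13)
Mul(3, Function('G')(Function('u')(5, 3))) = Mul(3, 13) = 39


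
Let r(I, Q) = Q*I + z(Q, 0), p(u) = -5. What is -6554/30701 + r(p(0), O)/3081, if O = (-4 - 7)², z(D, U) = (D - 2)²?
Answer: 395989882/94589781 ≈ 4.1864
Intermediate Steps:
z(D, U) = (-2 + D)²
O = 121 (O = (-11)² = 121)
r(I, Q) = (-2 + Q)² + I*Q (r(I, Q) = Q*I + (-2 + Q)² = I*Q + (-2 + Q)² = (-2 + Q)² + I*Q)
-6554/30701 + r(p(0), O)/3081 = -6554/30701 + ((-2 + 121)² - 5*121)/3081 = -6554*1/30701 + (119² - 605)*(1/3081) = -6554/30701 + (14161 - 605)*(1/3081) = -6554/30701 + 13556*(1/3081) = -6554/30701 + 13556/3081 = 395989882/94589781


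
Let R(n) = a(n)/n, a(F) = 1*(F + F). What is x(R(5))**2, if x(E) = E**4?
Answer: 256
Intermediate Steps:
a(F) = 2*F (a(F) = 1*(2*F) = 2*F)
R(n) = 2 (R(n) = (2*n)/n = 2)
x(R(5))**2 = (2**4)**2 = 16**2 = 256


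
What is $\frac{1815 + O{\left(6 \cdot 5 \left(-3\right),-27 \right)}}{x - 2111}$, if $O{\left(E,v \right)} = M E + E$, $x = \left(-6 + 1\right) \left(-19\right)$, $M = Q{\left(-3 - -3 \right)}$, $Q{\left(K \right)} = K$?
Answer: $- \frac{575}{672} \approx -0.85565$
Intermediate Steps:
$M = 0$ ($M = -3 - -3 = -3 + 3 = 0$)
$x = 95$ ($x = \left(-5\right) \left(-19\right) = 95$)
$O{\left(E,v \right)} = E$ ($O{\left(E,v \right)} = 0 E + E = 0 + E = E$)
$\frac{1815 + O{\left(6 \cdot 5 \left(-3\right),-27 \right)}}{x - 2111} = \frac{1815 + 6 \cdot 5 \left(-3\right)}{95 - 2111} = \frac{1815 + 30 \left(-3\right)}{-2016} = \left(1815 - 90\right) \left(- \frac{1}{2016}\right) = 1725 \left(- \frac{1}{2016}\right) = - \frac{575}{672}$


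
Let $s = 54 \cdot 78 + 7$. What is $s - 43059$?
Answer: $-38840$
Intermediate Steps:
$s = 4219$ ($s = 4212 + 7 = 4219$)
$s - 43059 = 4219 - 43059 = -38840$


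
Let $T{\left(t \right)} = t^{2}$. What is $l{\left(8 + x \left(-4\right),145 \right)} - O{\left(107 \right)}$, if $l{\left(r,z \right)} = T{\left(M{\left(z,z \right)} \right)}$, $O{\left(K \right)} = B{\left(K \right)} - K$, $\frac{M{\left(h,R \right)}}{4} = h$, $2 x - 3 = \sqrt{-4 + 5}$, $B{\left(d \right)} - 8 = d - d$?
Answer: $336499$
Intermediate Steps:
$B{\left(d \right)} = 8$ ($B{\left(d \right)} = 8 + \left(d - d\right) = 8 + 0 = 8$)
$x = 2$ ($x = \frac{3}{2} + \frac{\sqrt{-4 + 5}}{2} = \frac{3}{2} + \frac{\sqrt{1}}{2} = \frac{3}{2} + \frac{1}{2} \cdot 1 = \frac{3}{2} + \frac{1}{2} = 2$)
$M{\left(h,R \right)} = 4 h$
$O{\left(K \right)} = 8 - K$
$l{\left(r,z \right)} = 16 z^{2}$ ($l{\left(r,z \right)} = \left(4 z\right)^{2} = 16 z^{2}$)
$l{\left(8 + x \left(-4\right),145 \right)} - O{\left(107 \right)} = 16 \cdot 145^{2} - \left(8 - 107\right) = 16 \cdot 21025 - \left(8 - 107\right) = 336400 - -99 = 336400 + 99 = 336499$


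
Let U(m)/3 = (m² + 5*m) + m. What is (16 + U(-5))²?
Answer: 1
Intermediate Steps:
U(m) = 3*m² + 18*m (U(m) = 3*((m² + 5*m) + m) = 3*(m² + 6*m) = 3*m² + 18*m)
(16 + U(-5))² = (16 + 3*(-5)*(6 - 5))² = (16 + 3*(-5)*1)² = (16 - 15)² = 1² = 1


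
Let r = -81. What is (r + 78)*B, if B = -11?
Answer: 33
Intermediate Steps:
(r + 78)*B = (-81 + 78)*(-11) = -3*(-11) = 33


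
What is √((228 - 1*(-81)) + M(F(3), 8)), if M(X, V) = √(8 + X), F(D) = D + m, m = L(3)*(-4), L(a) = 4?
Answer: √(309 + I*√5) ≈ 17.579 + 0.0636*I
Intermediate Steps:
m = -16 (m = 4*(-4) = -16)
F(D) = -16 + D (F(D) = D - 16 = -16 + D)
√((228 - 1*(-81)) + M(F(3), 8)) = √((228 - 1*(-81)) + √(8 + (-16 + 3))) = √((228 + 81) + √(8 - 13)) = √(309 + √(-5)) = √(309 + I*√5)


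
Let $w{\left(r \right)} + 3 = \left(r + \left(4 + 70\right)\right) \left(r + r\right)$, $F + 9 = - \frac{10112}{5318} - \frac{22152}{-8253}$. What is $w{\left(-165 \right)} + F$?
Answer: $\frac{219584663362}{7314909} \approx 30019.0$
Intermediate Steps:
$F = - \frac{60109181}{7314909}$ ($F = -9 - \left(- \frac{7384}{2751} + \frac{5056}{2659}\right) = -9 - - \frac{5725000}{7314909} = -9 + \left(- \frac{5056}{2659} + \frac{7384}{2751}\right) = -9 + \frac{5725000}{7314909} = - \frac{60109181}{7314909} \approx -8.2173$)
$w{\left(r \right)} = -3 + 2 r \left(74 + r\right)$ ($w{\left(r \right)} = -3 + \left(r + \left(4 + 70\right)\right) \left(r + r\right) = -3 + \left(r + 74\right) 2 r = -3 + \left(74 + r\right) 2 r = -3 + 2 r \left(74 + r\right)$)
$w{\left(-165 \right)} + F = \left(-3 + 2 \left(-165\right)^{2} + 148 \left(-165\right)\right) - \frac{60109181}{7314909} = \left(-3 + 2 \cdot 27225 - 24420\right) - \frac{60109181}{7314909} = \left(-3 + 54450 - 24420\right) - \frac{60109181}{7314909} = 30027 - \frac{60109181}{7314909} = \frac{219584663362}{7314909}$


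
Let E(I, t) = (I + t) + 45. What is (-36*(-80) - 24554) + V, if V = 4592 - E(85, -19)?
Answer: -17193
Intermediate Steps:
E(I, t) = 45 + I + t
V = 4481 (V = 4592 - (45 + 85 - 19) = 4592 - 1*111 = 4592 - 111 = 4481)
(-36*(-80) - 24554) + V = (-36*(-80) - 24554) + 4481 = (2880 - 24554) + 4481 = -21674 + 4481 = -17193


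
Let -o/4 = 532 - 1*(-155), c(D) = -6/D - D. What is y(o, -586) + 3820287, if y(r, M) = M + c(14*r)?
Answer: 24738605277/6412 ≈ 3.8582e+6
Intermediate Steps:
c(D) = -D - 6/D
o = -2748 (o = -4*(532 - 1*(-155)) = -4*(532 + 155) = -4*687 = -2748)
y(r, M) = M - 14*r - 3/(7*r) (y(r, M) = M + (-14*r - 6*1/(14*r)) = M + (-14*r - 3/(7*r)) = M - 14*r - 3/(7*r))
y(o, -586) + 3820287 = (-586 - 14*(-2748) - 3/7/(-2748)) + 3820287 = (-586 + 38472 - 3/7*(-1/2748)) + 3820287 = (-586 + 38472 + 1/6412) + 3820287 = 242925033/6412 + 3820287 = 24738605277/6412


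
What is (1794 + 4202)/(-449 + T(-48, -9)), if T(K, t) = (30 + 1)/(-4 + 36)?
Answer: -191872/14337 ≈ -13.383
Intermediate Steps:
T(K, t) = 31/32
(1794 + 4202)/(-449 + T(-48, -9)) = (1794 + 4202)/(-449 + 31/32) = 5996/(-14337/32) = 5996*(-32/14337) = -191872/14337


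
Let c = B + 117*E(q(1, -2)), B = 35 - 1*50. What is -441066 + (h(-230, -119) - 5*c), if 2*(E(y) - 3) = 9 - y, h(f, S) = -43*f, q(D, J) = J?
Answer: -872147/2 ≈ -4.3607e+5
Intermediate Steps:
B = -15 (B = 35 - 50 = -15)
E(y) = 15/2 - y/2 (E(y) = 3 + (9 - y)/2 = 3 + (9/2 - y/2) = 15/2 - y/2)
c = 1959/2 (c = -15 + 117*(15/2 - 1/2*(-2)) = -15 + 117*(15/2 + 1) = -15 + 117*(17/2) = -15 + 1989/2 = 1959/2 ≈ 979.50)
-441066 + (h(-230, -119) - 5*c) = -441066 + (-43*(-230) - 5*1959/2) = -441066 + (9890 - 9795/2) = -441066 + 9985/2 = -872147/2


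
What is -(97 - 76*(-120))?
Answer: -9217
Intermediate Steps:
-(97 - 76*(-120)) = -(97 + 9120) = -1*9217 = -9217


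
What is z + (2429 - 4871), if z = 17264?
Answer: 14822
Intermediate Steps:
z + (2429 - 4871) = 17264 + (2429 - 4871) = 17264 - 2442 = 14822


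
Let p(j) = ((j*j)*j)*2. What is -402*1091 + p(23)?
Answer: -414248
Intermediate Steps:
p(j) = 2*j³ (p(j) = (j²*j)*2 = j³*2 = 2*j³)
-402*1091 + p(23) = -402*1091 + 2*23³ = -438582 + 2*12167 = -438582 + 24334 = -414248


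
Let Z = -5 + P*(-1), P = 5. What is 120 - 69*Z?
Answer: 810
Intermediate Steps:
Z = -10 (Z = -5 + 5*(-1) = -5 - 5 = -10)
120 - 69*Z = 120 - 69*(-10) = 120 + 690 = 810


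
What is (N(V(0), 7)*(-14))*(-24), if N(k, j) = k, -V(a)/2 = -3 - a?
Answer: 2016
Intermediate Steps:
V(a) = 6 + 2*a (V(a) = -2*(-3 - a) = 6 + 2*a)
(N(V(0), 7)*(-14))*(-24) = ((6 + 2*0)*(-14))*(-24) = ((6 + 0)*(-14))*(-24) = (6*(-14))*(-24) = -84*(-24) = 2016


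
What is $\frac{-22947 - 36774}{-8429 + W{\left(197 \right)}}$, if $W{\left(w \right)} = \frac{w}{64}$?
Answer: $\frac{1274048}{179753} \approx 7.0878$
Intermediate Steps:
$W{\left(w \right)} = \frac{w}{64}$ ($W{\left(w \right)} = w \frac{1}{64} = \frac{w}{64}$)
$\frac{-22947 - 36774}{-8429 + W{\left(197 \right)}} = \frac{-22947 - 36774}{-8429 + \frac{1}{64} \cdot 197} = - \frac{59721}{-8429 + \frac{197}{64}} = - \frac{59721}{- \frac{539259}{64}} = \left(-59721\right) \left(- \frac{64}{539259}\right) = \frac{1274048}{179753}$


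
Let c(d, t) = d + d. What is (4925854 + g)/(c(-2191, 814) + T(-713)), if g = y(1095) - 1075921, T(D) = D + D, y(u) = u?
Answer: -320919/484 ≈ -663.06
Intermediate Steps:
c(d, t) = 2*d
T(D) = 2*D
g = -1074826 (g = 1095 - 1075921 = -1074826)
(4925854 + g)/(c(-2191, 814) + T(-713)) = (4925854 - 1074826)/(2*(-2191) + 2*(-713)) = 3851028/(-4382 - 1426) = 3851028/(-5808) = 3851028*(-1/5808) = -320919/484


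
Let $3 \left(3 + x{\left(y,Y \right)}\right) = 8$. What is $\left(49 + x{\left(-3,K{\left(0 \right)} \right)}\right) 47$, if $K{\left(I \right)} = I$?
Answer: $\frac{6862}{3} \approx 2287.3$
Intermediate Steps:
$x{\left(y,Y \right)} = - \frac{1}{3}$ ($x{\left(y,Y \right)} = -3 + \frac{1}{3} \cdot 8 = -3 + \frac{8}{3} = - \frac{1}{3}$)
$\left(49 + x{\left(-3,K{\left(0 \right)} \right)}\right) 47 = \left(49 - \frac{1}{3}\right) 47 = \frac{146}{3} \cdot 47 = \frac{6862}{3}$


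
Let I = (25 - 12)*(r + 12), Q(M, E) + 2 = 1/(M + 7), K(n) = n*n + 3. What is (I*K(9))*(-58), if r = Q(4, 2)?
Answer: -7030296/11 ≈ -6.3912e+5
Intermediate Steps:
K(n) = 3 + n**2 (K(n) = n**2 + 3 = 3 + n**2)
Q(M, E) = -2 + 1/(7 + M) (Q(M, E) = -2 + 1/(M + 7) = -2 + 1/(7 + M))
r = -21/11 (r = (-13 - 2*4)/(7 + 4) = (-13 - 8)/11 = (1/11)*(-21) = -21/11 ≈ -1.9091)
I = 1443/11 (I = (25 - 12)*(-21/11 + 12) = 13*(111/11) = 1443/11 ≈ 131.18)
(I*K(9))*(-58) = (1443*(3 + 9**2)/11)*(-58) = (1443*(3 + 81)/11)*(-58) = ((1443/11)*84)*(-58) = (121212/11)*(-58) = -7030296/11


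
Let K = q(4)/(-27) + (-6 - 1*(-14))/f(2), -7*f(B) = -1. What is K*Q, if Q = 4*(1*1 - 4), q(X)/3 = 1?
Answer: -2012/3 ≈ -670.67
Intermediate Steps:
f(B) = 1/7 (f(B) = -1/7*(-1) = 1/7)
q(X) = 3 (q(X) = 3*1 = 3)
Q = -12 (Q = 4*(1 - 4) = 4*(-3) = -12)
K = 503/9 (K = 3/(-27) + (-6 - 1*(-14))/(1/7) = 3*(-1/27) + (-6 + 14)*7 = -1/9 + 8*7 = -1/9 + 56 = 503/9 ≈ 55.889)
K*Q = (503/9)*(-12) = -2012/3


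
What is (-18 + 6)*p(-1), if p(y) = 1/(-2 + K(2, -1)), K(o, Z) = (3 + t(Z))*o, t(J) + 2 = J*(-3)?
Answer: -2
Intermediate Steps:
t(J) = -2 - 3*J (t(J) = -2 + J*(-3) = -2 - 3*J)
K(o, Z) = o*(1 - 3*Z) (K(o, Z) = (3 + (-2 - 3*Z))*o = (1 - 3*Z)*o = o*(1 - 3*Z))
p(y) = 1/6 (p(y) = 1/(-2 + 2*(1 - 3*(-1))) = 1/(-2 + 2*(1 + 3)) = 1/(-2 + 2*4) = 1/(-2 + 8) = 1/6)
(-18 + 6)*p(-1) = (-18 + 6)*(1/6) = -12*1/6 = -2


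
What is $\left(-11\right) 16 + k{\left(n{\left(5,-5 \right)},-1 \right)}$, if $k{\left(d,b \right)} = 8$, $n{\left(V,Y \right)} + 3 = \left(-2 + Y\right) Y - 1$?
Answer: $-168$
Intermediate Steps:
$n{\left(V,Y \right)} = -4 + Y \left(-2 + Y\right)$ ($n{\left(V,Y \right)} = -3 + \left(\left(-2 + Y\right) Y - 1\right) = -3 + \left(Y \left(-2 + Y\right) - 1\right) = -3 + \left(-1 + Y \left(-2 + Y\right)\right) = -4 + Y \left(-2 + Y\right)$)
$\left(-11\right) 16 + k{\left(n{\left(5,-5 \right)},-1 \right)} = \left(-11\right) 16 + 8 = -176 + 8 = -168$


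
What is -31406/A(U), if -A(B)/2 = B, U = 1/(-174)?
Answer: -2732322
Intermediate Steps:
U = -1/174 ≈ -0.0057471
A(B) = -2*B
-31406/A(U) = -31406/((-2*(-1/174))) = -31406/1/87 = -31406*87 = -2732322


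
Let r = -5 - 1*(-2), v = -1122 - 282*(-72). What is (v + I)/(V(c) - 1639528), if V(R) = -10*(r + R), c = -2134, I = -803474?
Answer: 392146/809079 ≈ 0.48468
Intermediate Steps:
v = 19182 (v = -1122 + 20304 = 19182)
r = -3 (r = -5 + 2 = -3)
V(R) = 30 - 10*R (V(R) = -10*(-3 + R) = 30 - 10*R)
(v + I)/(V(c) - 1639528) = (19182 - 803474)/((30 - 10*(-2134)) - 1639528) = -784292/((30 + 21340) - 1639528) = -784292/(21370 - 1639528) = -784292/(-1618158) = -784292*(-1/1618158) = 392146/809079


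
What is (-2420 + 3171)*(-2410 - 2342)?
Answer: -3568752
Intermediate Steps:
(-2420 + 3171)*(-2410 - 2342) = 751*(-4752) = -3568752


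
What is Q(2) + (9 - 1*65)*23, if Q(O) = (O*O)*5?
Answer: -1268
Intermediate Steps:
Q(O) = 5*O**2 (Q(O) = O**2*5 = 5*O**2)
Q(2) + (9 - 1*65)*23 = 5*2**2 + (9 - 1*65)*23 = 5*4 + (9 - 65)*23 = 20 - 56*23 = 20 - 1288 = -1268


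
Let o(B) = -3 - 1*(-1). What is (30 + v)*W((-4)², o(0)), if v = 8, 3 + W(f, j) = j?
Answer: -190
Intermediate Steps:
o(B) = -2 (o(B) = -3 + 1 = -2)
W(f, j) = -3 + j
(30 + v)*W((-4)², o(0)) = (30 + 8)*(-3 - 2) = 38*(-5) = -190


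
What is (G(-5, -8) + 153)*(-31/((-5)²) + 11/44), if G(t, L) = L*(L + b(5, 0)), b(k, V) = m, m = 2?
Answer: -19899/100 ≈ -198.99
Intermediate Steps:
b(k, V) = 2
G(t, L) = L*(2 + L) (G(t, L) = L*(L + 2) = L*(2 + L))
(G(-5, -8) + 153)*(-31/((-5)²) + 11/44) = (-8*(2 - 8) + 153)*(-31/((-5)²) + 11/44) = (-8*(-6) + 153)*(-31/25 + 11*(1/44)) = (48 + 153)*(-31*1/25 + ¼) = 201*(-31/25 + ¼) = 201*(-99/100) = -19899/100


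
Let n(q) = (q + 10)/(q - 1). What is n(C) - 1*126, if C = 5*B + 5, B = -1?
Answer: -136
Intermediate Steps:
C = 0 (C = 5*(-1) + 5 = -5 + 5 = 0)
n(q) = (10 + q)/(-1 + q)
n(C) - 1*126 = (10 + 0)/(-1 + 0) - 1*126 = 10/(-1) - 126 = -1*10 - 126 = -10 - 126 = -136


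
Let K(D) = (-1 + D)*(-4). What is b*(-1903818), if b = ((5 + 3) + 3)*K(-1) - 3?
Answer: -161824530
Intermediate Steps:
K(D) = 4 - 4*D
b = 85 (b = ((5 + 3) + 3)*(4 - 4*(-1)) - 3 = (8 + 3)*(4 + 4) - 3 = 11*8 - 3 = 88 - 3 = 85)
b*(-1903818) = 85*(-1903818) = -161824530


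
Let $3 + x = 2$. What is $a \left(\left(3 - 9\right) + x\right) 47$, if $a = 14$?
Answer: $-4606$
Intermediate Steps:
$x = -1$ ($x = -3 + 2 = -1$)
$a \left(\left(3 - 9\right) + x\right) 47 = 14 \left(\left(3 - 9\right) - 1\right) 47 = 14 \left(-6 - 1\right) 47 = 14 \left(-7\right) 47 = \left(-98\right) 47 = -4606$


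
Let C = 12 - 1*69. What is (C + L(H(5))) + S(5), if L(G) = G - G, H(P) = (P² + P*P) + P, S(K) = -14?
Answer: -71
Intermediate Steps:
H(P) = P + 2*P² (H(P) = (P² + P²) + P = 2*P² + P = P + 2*P²)
C = -57 (C = 12 - 69 = -57)
L(G) = 0
(C + L(H(5))) + S(5) = (-57 + 0) - 14 = -57 - 14 = -71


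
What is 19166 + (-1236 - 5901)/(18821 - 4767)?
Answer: 269351827/14054 ≈ 19166.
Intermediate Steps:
19166 + (-1236 - 5901)/(18821 - 4767) = 19166 - 7137/14054 = 269351827/14054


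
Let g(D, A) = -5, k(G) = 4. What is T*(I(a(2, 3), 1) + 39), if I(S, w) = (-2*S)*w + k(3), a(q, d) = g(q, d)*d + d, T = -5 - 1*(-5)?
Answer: 0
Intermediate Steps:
T = 0 (T = -5 + 5 = 0)
a(q, d) = -4*d (a(q, d) = -5*d + d = -4*d)
I(S, w) = 4 - 2*S*w (I(S, w) = (-2*S)*w + 4 = -2*S*w + 4 = 4 - 2*S*w)
T*(I(a(2, 3), 1) + 39) = 0*((4 - 2*(-4*3)*1) + 39) = 0*((4 - 2*(-12)*1) + 39) = 0*((4 + 24) + 39) = 0*(28 + 39) = 0*67 = 0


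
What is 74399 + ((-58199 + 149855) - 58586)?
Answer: 107469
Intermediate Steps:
74399 + ((-58199 + 149855) - 58586) = 74399 + (91656 - 58586) = 74399 + 33070 = 107469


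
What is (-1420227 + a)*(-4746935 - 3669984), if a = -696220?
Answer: 17813962966793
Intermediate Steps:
(-1420227 + a)*(-4746935 - 3669984) = (-1420227 - 696220)*(-4746935 - 3669984) = -2116447*(-8416919) = 17813962966793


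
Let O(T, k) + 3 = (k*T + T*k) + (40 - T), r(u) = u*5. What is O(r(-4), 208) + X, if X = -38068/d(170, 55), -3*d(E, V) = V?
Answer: -340261/55 ≈ -6186.6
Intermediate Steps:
d(E, V) = -V/3
X = 114204/55 (X = -38068/((-⅓*55)) = -38068/(-55/3) = -38068*(-3/55) = 114204/55 ≈ 2076.4)
r(u) = 5*u
O(T, k) = 37 - T + 2*T*k (O(T, k) = -3 + ((k*T + T*k) + (40 - T)) = -3 + ((T*k + T*k) + (40 - T)) = -3 + (2*T*k + (40 - T)) = -3 + (40 - T + 2*T*k) = 37 - T + 2*T*k)
O(r(-4), 208) + X = (37 - 5*(-4) + 2*(5*(-4))*208) + 114204/55 = (37 - 1*(-20) + 2*(-20)*208) + 114204/55 = (37 + 20 - 8320) + 114204/55 = -8263 + 114204/55 = -340261/55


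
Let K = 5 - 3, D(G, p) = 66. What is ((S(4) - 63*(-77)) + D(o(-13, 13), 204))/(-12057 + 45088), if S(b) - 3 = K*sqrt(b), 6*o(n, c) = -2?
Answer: 4924/33031 ≈ 0.14907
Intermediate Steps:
o(n, c) = -1/3 (o(n, c) = (1/6)*(-2) = -1/3)
K = 2
S(b) = 3 + 2*sqrt(b)
((S(4) - 63*(-77)) + D(o(-13, 13), 204))/(-12057 + 45088) = (((3 + 2*sqrt(4)) - 63*(-77)) + 66)/(-12057 + 45088) = (((3 + 2*2) + 4851) + 66)/33031 = (((3 + 4) + 4851) + 66)*(1/33031) = ((7 + 4851) + 66)*(1/33031) = (4858 + 66)*(1/33031) = 4924*(1/33031) = 4924/33031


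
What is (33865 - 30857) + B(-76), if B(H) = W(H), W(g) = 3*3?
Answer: 3017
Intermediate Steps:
W(g) = 9
B(H) = 9
(33865 - 30857) + B(-76) = (33865 - 30857) + 9 = 3008 + 9 = 3017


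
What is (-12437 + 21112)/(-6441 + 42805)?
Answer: 8675/36364 ≈ 0.23856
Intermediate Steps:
(-12437 + 21112)/(-6441 + 42805) = 8675/36364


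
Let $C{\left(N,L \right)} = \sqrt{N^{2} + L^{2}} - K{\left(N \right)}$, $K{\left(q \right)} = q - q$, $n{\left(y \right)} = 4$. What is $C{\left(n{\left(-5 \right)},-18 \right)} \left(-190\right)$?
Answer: $- 380 \sqrt{85} \approx -3503.4$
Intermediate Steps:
$K{\left(q \right)} = 0$
$C{\left(N,L \right)} = \sqrt{L^{2} + N^{2}}$ ($C{\left(N,L \right)} = \sqrt{N^{2} + L^{2}} - 0 = \sqrt{L^{2} + N^{2}} + 0 = \sqrt{L^{2} + N^{2}}$)
$C{\left(n{\left(-5 \right)},-18 \right)} \left(-190\right) = \sqrt{\left(-18\right)^{2} + 4^{2}} \left(-190\right) = \sqrt{324 + 16} \left(-190\right) = \sqrt{340} \left(-190\right) = 2 \sqrt{85} \left(-190\right) = - 380 \sqrt{85}$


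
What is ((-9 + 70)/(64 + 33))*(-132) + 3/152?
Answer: -1223613/14744 ≈ -82.991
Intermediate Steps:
((-9 + 70)/(64 + 33))*(-132) + 3/152 = (61/97)*(-132) + 3*(1/152) = (61*(1/97))*(-132) + 3/152 = (61/97)*(-132) + 3/152 = -8052/97 + 3/152 = -1223613/14744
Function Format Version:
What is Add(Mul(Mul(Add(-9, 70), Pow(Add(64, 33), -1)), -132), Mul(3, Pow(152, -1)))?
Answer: Rational(-1223613, 14744) ≈ -82.991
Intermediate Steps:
Add(Mul(Mul(Add(-9, 70), Pow(Add(64, 33), -1)), -132), Mul(3, Pow(152, -1))) = Add(Mul(Mul(61, Pow(97, -1)), -132), Mul(3, Rational(1, 152))) = Add(Mul(Mul(61, Rational(1, 97)), -132), Rational(3, 152)) = Add(Mul(Rational(61, 97), -132), Rational(3, 152)) = Add(Rational(-8052, 97), Rational(3, 152)) = Rational(-1223613, 14744)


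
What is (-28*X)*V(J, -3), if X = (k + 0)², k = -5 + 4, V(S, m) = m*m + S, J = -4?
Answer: -140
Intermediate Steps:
V(S, m) = S + m² (V(S, m) = m² + S = S + m²)
k = -1
X = 1 (X = (-1 + 0)² = (-1)² = 1)
(-28*X)*V(J, -3) = (-28*1)*(-4 + (-3)²) = -28*(-4 + 9) = -28*5 = -140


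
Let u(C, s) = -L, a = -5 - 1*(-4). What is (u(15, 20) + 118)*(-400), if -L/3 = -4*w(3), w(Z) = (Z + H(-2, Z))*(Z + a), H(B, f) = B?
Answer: -37600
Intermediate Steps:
a = -1 (a = -5 + 4 = -1)
w(Z) = (-1 + Z)*(-2 + Z) (w(Z) = (Z - 2)*(Z - 1) = (-2 + Z)*(-1 + Z) = (-1 + Z)*(-2 + Z))
L = 24 (L = -(-12)*(2 + 3² - 3*3) = -(-12)*(2 + 9 - 9) = -(-12)*2 = -3*(-8) = 24)
u(C, s) = -24 (u(C, s) = -1*24 = -24)
(u(15, 20) + 118)*(-400) = (-24 + 118)*(-400) = 94*(-400) = -37600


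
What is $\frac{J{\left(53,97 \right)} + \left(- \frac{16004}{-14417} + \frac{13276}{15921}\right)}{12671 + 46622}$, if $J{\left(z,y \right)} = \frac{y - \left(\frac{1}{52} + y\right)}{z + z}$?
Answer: $\frac{189171048635}{5770514304649224} \approx 3.2782 \cdot 10^{-5}$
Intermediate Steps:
$J{\left(z,y \right)} = - \frac{1}{104 z}$ ($J{\left(z,y \right)} = \frac{y - \left(\frac{1}{52} + y\right)}{2 z} = - \frac{\frac{1}{2} \frac{1}{z}}{52} = - \frac{1}{104 z}$)
$\frac{J{\left(53,97 \right)} + \left(- \frac{16004}{-14417} + \frac{13276}{15921}\right)}{12671 + 46622} = \frac{- \frac{1}{104 \cdot 53} + \left(- \frac{16004}{-14417} + \frac{13276}{15921}\right)}{12671 + 46622} = \frac{\left(- \frac{1}{104}\right) \frac{1}{53} + \left(\left(-16004\right) \left(- \frac{1}{14417}\right) + 13276 \cdot \frac{1}{15921}\right)}{59293} = \left(- \frac{1}{5512} + \left(\frac{16004}{14417} + \frac{13276}{15921}\right)\right) \frac{1}{59293} = \left(- \frac{1}{5512} + \frac{446199776}{229533057}\right) \frac{1}{59293} = \frac{189171048635}{97322016168} \cdot \frac{1}{59293} = \frac{189171048635}{5770514304649224}$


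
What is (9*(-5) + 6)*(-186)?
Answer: 7254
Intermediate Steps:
(9*(-5) + 6)*(-186) = (-45 + 6)*(-186) = -39*(-186) = 7254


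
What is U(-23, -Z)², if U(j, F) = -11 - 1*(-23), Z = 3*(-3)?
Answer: 144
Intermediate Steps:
Z = -9
U(j, F) = 12 (U(j, F) = -11 + 23 = 12)
U(-23, -Z)² = 12² = 144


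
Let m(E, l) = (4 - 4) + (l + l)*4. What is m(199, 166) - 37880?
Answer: -36552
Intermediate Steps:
m(E, l) = 8*l (m(E, l) = 0 + (2*l)*4 = 0 + 8*l = 8*l)
m(199, 166) - 37880 = 8*166 - 37880 = 1328 - 37880 = -36552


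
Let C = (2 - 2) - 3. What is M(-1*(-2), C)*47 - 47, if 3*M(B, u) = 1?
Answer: -94/3 ≈ -31.333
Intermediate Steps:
C = -3 (C = 0 - 3 = -3)
M(B, u) = 1/3 (M(B, u) = (1/3)*1 = 1/3)
M(-1*(-2), C)*47 - 47 = (1/3)*47 - 47 = 47/3 - 47 = -94/3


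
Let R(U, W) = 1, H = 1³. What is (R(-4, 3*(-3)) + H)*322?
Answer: 644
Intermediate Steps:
H = 1
(R(-4, 3*(-3)) + H)*322 = (1 + 1)*322 = 2*322 = 644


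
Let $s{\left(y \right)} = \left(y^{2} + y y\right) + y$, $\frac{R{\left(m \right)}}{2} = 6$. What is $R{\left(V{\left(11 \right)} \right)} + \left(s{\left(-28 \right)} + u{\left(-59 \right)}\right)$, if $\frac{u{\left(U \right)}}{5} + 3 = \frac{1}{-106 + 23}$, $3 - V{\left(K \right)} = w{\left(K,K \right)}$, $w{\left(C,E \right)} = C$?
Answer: $\frac{127566}{83} \approx 1536.9$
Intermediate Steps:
$V{\left(K \right)} = 3 - K$
$R{\left(m \right)} = 12$ ($R{\left(m \right)} = 2 \cdot 6 = 12$)
$s{\left(y \right)} = y + 2 y^{2}$ ($s{\left(y \right)} = \left(y^{2} + y^{2}\right) + y = 2 y^{2} + y = y + 2 y^{2}$)
$u{\left(U \right)} = - \frac{1250}{83}$ ($u{\left(U \right)} = -15 + \frac{5}{-106 + 23} = -15 + \frac{5}{-83} = -15 + 5 \left(- \frac{1}{83}\right) = -15 - \frac{5}{83} = - \frac{1250}{83}$)
$R{\left(V{\left(11 \right)} \right)} + \left(s{\left(-28 \right)} + u{\left(-59 \right)}\right) = 12 - \left(\frac{1250}{83} + 28 \left(1 + 2 \left(-28\right)\right)\right) = 12 - \left(\frac{1250}{83} + 28 \left(1 - 56\right)\right) = 12 - - \frac{126570}{83} = 12 + \left(1540 - \frac{1250}{83}\right) = 12 + \frac{126570}{83} = \frac{127566}{83}$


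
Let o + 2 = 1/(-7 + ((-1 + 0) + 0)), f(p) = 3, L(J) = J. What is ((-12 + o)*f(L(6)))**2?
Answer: 114921/64 ≈ 1795.6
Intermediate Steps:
o = -17/8 (o = -2 + 1/(-7 + ((-1 + 0) + 0)) = -2 + 1/(-7 + (-1 + 0)) = -2 + 1/(-7 - 1) = -2 + 1/(-8) = -2 - 1/8 = -17/8 ≈ -2.1250)
((-12 + o)*f(L(6)))**2 = ((-12 - 17/8)*3)**2 = (-113/8*3)**2 = (-339/8)**2 = 114921/64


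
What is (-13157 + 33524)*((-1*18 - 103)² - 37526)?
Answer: -466098795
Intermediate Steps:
(-13157 + 33524)*((-1*18 - 103)² - 37526) = 20367*((-18 - 103)² - 37526) = 20367*((-121)² - 37526) = 20367*(14641 - 37526) = 20367*(-22885) = -466098795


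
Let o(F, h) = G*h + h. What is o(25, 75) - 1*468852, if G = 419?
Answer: -437352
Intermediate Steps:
o(F, h) = 420*h (o(F, h) = 419*h + h = 420*h)
o(25, 75) - 1*468852 = 420*75 - 1*468852 = 31500 - 468852 = -437352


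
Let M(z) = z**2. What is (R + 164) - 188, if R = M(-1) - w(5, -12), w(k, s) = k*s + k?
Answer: 32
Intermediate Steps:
w(k, s) = k + k*s
R = 56 (R = (-1)**2 - 5*(1 - 12) = 1 - 5*(-11) = 1 - 1*(-55) = 1 + 55 = 56)
(R + 164) - 188 = (56 + 164) - 188 = 220 - 188 = 32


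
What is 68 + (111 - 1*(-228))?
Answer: 407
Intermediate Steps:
68 + (111 - 1*(-228)) = 68 + (111 + 228) = 68 + 339 = 407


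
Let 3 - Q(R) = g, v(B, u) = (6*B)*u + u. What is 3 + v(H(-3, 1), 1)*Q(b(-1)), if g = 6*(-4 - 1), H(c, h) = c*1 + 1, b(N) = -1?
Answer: -360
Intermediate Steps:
H(c, h) = 1 + c (H(c, h) = c + 1 = 1 + c)
g = -30 (g = 6*(-5) = -30)
v(B, u) = u + 6*B*u (v(B, u) = 6*B*u + u = u + 6*B*u)
Q(R) = 33 (Q(R) = 3 - 1*(-30) = 3 + 30 = 33)
3 + v(H(-3, 1), 1)*Q(b(-1)) = 3 + (1*(1 + 6*(1 - 3)))*33 = 3 + (1*(1 + 6*(-2)))*33 = 3 + (1*(1 - 12))*33 = 3 + (1*(-11))*33 = 3 - 11*33 = 3 - 363 = -360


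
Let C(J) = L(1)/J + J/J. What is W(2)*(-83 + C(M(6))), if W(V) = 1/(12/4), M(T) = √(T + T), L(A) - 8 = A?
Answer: -82/3 + √3/2 ≈ -26.467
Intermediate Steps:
L(A) = 8 + A
M(T) = √2*√T (M(T) = √(2*T) = √2*√T)
W(V) = ⅓ (W(V) = 1/(12*(¼)) = 1/3 = ⅓)
C(J) = 1 + 9/J (C(J) = (8 + 1)/J + J/J = 9/J + 1 = 1 + 9/J)
W(2)*(-83 + C(M(6))) = (-83 + (9 + √2*√6)/((√2*√6)))/3 = (-83 + (9 + 2*√3)/((2*√3)))/3 = (-83 + (√3/6)*(9 + 2*√3))/3 = (-83 + √3*(9 + 2*√3)/6)/3 = -83/3 + √3*(9 + 2*√3)/18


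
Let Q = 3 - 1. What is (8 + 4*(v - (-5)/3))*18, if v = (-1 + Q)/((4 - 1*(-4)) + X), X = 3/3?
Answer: 272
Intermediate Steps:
X = 1 (X = 3*(⅓) = 1)
Q = 2
v = ⅑ (v = (-1 + 2)/((4 - 1*(-4)) + 1) = 1/((4 + 4) + 1) = 1/(8 + 1) = 1/9 = 1*(⅑) = ⅑ ≈ 0.11111)
(8 + 4*(v - (-5)/3))*18 = (8 + 4*(⅑ - (-5)/3))*18 = (8 + 4*(⅑ - 1*(-5/3)))*18 = (8 + 4*(⅑ + 5/3))*18 = (8 + 4*(16/9))*18 = (8 + 64/9)*18 = (136/9)*18 = 272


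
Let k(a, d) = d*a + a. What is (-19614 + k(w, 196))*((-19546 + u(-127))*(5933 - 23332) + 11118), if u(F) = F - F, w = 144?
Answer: 2977165122888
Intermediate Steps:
u(F) = 0
k(a, d) = a + a*d (k(a, d) = a*d + a = a + a*d)
(-19614 + k(w, 196))*((-19546 + u(-127))*(5933 - 23332) + 11118) = (-19614 + 144*(1 + 196))*((-19546 + 0)*(5933 - 23332) + 11118) = (-19614 + 144*197)*(-19546*(-17399) + 11118) = (-19614 + 28368)*(340080854 + 11118) = 8754*340091972 = 2977165122888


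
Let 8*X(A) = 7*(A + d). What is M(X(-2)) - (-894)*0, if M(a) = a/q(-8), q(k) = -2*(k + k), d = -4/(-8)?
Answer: -21/512 ≈ -0.041016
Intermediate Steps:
d = ½ (d = -4*(-⅛) = ½ ≈ 0.50000)
q(k) = -4*k
X(A) = 7/16 + 7*A/8 (X(A) = (7*(A + ½))/8 = (7*(½ + A))/8 = (7/2 + 7*A)/8 = 7/16 + 7*A/8)
M(a) = a/32 (M(a) = a/((-4*(-8))) = a/32)
M(X(-2)) - (-894)*0 = (7/16 + (7/8)*(-2))/32 - (-894)*0 = (7/16 - 7/4)/32 - 1*0 = (1/32)*(-21/16) + 0 = -21/512 + 0 = -21/512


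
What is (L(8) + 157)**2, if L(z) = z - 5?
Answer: 25600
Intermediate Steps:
L(z) = -5 + z
(L(8) + 157)**2 = ((-5 + 8) + 157)**2 = (3 + 157)**2 = 160**2 = 25600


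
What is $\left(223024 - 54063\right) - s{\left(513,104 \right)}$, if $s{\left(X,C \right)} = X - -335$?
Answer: $168113$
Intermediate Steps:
$s{\left(X,C \right)} = 335 + X$ ($s{\left(X,C \right)} = X + 335 = 335 + X$)
$\left(223024 - 54063\right) - s{\left(513,104 \right)} = \left(223024 - 54063\right) - \left(335 + 513\right) = 168961 - 848 = 168113$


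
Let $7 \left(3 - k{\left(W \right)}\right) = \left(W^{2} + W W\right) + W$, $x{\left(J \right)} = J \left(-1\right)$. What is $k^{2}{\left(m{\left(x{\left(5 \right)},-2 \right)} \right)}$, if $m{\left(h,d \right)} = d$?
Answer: $\frac{225}{49} \approx 4.5918$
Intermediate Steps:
$x{\left(J \right)} = - J$
$k{\left(W \right)} = 3 - \frac{2 W^{2}}{7} - \frac{W}{7}$ ($k{\left(W \right)} = 3 - \frac{\left(W^{2} + W W\right) + W}{7} = 3 - \frac{\left(W^{2} + W^{2}\right) + W}{7} = 3 - \frac{2 W^{2} + W}{7} = 3 - \frac{W + 2 W^{2}}{7} = 3 - \left(\frac{W}{7} + \frac{2 W^{2}}{7}\right) = 3 - \frac{2 W^{2}}{7} - \frac{W}{7}$)
$k^{2}{\left(m{\left(x{\left(5 \right)},-2 \right)} \right)} = \left(3 - \frac{2 \left(-2\right)^{2}}{7} - - \frac{2}{7}\right)^{2} = \left(3 - \frac{8}{7} + \frac{2}{7}\right)^{2} = \left(\frac{15}{7}\right)^{2} = \frac{225}{49}$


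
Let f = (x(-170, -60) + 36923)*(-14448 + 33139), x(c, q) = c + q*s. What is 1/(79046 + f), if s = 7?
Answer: 1/679179149 ≈ 1.4724e-9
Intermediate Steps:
x(c, q) = c + 7*q (x(c, q) = c + q*7 = c + 7*q)
f = 679100103 (f = ((-170 + 7*(-60)) + 36923)*(-14448 + 33139) = ((-170 - 420) + 36923)*18691 = (-590 + 36923)*18691 = 36333*18691 = 679100103)
1/(79046 + f) = 1/(79046 + 679100103) = 1/679179149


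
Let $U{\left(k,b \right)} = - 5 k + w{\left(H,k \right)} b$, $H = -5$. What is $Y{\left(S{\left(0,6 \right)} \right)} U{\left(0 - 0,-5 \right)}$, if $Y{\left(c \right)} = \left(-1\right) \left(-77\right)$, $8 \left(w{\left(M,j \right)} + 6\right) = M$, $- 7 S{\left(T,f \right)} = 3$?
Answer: $\frac{20405}{8} \approx 2550.6$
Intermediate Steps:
$S{\left(T,f \right)} = - \frac{3}{7}$ ($S{\left(T,f \right)} = \left(- \frac{1}{7}\right) 3 = - \frac{3}{7}$)
$w{\left(M,j \right)} = -6 + \frac{M}{8}$
$Y{\left(c \right)} = 77$
$U{\left(k,b \right)} = - 5 k - \frac{53 b}{8}$ ($U{\left(k,b \right)} = - 5 k + \left(-6 + \frac{1}{8} \left(-5\right)\right) b = - 5 k + \left(-6 - \frac{5}{8}\right) b = - 5 k - \frac{53 b}{8}$)
$Y{\left(S{\left(0,6 \right)} \right)} U{\left(0 - 0,-5 \right)} = 77 \left(- 5 \left(0 - 0\right) - - \frac{265}{8}\right) = 77 \left(- 5 \left(0 + 0\right) + \frac{265}{8}\right) = 77 \left(\left(-5\right) 0 + \frac{265}{8}\right) = 77 \left(0 + \frac{265}{8}\right) = 77 \cdot \frac{265}{8} = \frac{20405}{8}$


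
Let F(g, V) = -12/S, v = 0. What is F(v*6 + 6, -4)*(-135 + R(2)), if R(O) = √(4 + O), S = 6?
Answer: 270 - 2*√6 ≈ 265.10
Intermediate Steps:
F(g, V) = -2 (F(g, V) = -12/6 = -12*⅙ = -2)
F(v*6 + 6, -4)*(-135 + R(2)) = -2*(-135 + √(4 + 2)) = -2*(-135 + √6) = 270 - 2*√6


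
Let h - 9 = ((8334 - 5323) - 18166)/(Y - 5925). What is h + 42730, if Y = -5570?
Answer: 98259992/2299 ≈ 42740.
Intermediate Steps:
h = 23722/2299 (h = 9 + ((8334 - 5323) - 18166)/(-5570 - 5925) = 9 + (3011 - 18166)/(-11495) = 9 - 15155*(-1/11495) = 9 + 3031/2299 = 23722/2299 ≈ 10.318)
h + 42730 = 23722/2299 + 42730 = 98259992/2299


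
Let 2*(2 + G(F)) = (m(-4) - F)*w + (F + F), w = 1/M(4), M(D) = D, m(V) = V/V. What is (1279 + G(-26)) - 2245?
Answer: -7925/8 ≈ -990.63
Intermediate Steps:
m(V) = 1
w = 1/4 ≈ 0.25000
G(F) = -15/8 + 7*F/8 (G(F) = -2 + ((1 - F)*(1/4) + (F + F))/2 = -2 + ((1/4 - F/4) + 2*F)/2 = -2 + (1/4 + 7*F/4)/2 = -2 + (1/8 + 7*F/8) = -15/8 + 7*F/8)
(1279 + G(-26)) - 2245 = (1279 + (-15/8 + (7/8)*(-26))) - 2245 = (1279 + (-15/8 - 91/4)) - 2245 = (1279 - 197/8) - 2245 = 10035/8 - 2245 = -7925/8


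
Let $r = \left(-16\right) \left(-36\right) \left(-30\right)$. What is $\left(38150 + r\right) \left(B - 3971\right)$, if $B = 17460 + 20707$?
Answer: $713670520$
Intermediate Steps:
$B = 38167$
$r = -17280$ ($r = 576 \left(-30\right) = -17280$)
$\left(38150 + r\right) \left(B - 3971\right) = \left(38150 - 17280\right) \left(38167 - 3971\right) = 20870 \cdot 34196 = 713670520$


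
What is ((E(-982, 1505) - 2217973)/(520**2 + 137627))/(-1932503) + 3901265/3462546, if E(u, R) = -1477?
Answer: 341800824507402185/303362658287853914 ≈ 1.1267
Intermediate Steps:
((E(-982, 1505) - 2217973)/(520**2 + 137627))/(-1932503) + 3901265/3462546 = ((-1477 - 2217973)/(520**2 + 137627))/(-1932503) + 3901265/3462546 = -2219450/(270400 + 137627)*(-1/1932503) + 3901265*(1/3462546) = -2219450/408027*(-1/1932503) + 3901265/3462546 = 2219450/788513401581 + 3901265/3462546 = 341800824507402185/303362658287853914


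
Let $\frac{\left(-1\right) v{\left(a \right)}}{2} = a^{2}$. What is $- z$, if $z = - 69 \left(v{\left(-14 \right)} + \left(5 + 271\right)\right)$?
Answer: $-8004$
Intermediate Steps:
$v{\left(a \right)} = - 2 a^{2}$
$z = 8004$ ($z = - 69 \left(- 2 \left(-14\right)^{2} + \left(5 + 271\right)\right) = - 69 \left(\left(-2\right) 196 + 276\right) = - 69 \left(-392 + 276\right) = \left(-69\right) \left(-116\right) = 8004$)
$- z = \left(-1\right) 8004 = -8004$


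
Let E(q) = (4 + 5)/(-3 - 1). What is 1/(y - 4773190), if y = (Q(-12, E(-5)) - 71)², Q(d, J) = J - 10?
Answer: -16/76260151 ≈ -2.0981e-7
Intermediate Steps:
E(q) = -9/4 (E(q) = 9/(-4) = 9*(-¼) = -9/4)
Q(d, J) = -10 + J
y = 110889/16 (y = ((-10 - 9/4) - 71)² = (-49/4 - 71)² = (-333/4)² = 110889/16 ≈ 6930.6)
1/(y - 4773190) = 1/(110889/16 - 4773190) = 1/(-76260151/16) = -16/76260151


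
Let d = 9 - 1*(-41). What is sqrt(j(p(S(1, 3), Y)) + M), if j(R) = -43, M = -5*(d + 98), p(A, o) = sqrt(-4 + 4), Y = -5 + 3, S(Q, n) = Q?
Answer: 3*I*sqrt(87) ≈ 27.982*I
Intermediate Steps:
d = 50 (d = 9 + 41 = 50)
Y = -2
p(A, o) = 0 (p(A, o) = sqrt(0) = 0)
M = -740 (M = -5*(50 + 98) = -5*148 = -740)
sqrt(j(p(S(1, 3), Y)) + M) = sqrt(-43 - 740) = sqrt(-783) = 3*I*sqrt(87)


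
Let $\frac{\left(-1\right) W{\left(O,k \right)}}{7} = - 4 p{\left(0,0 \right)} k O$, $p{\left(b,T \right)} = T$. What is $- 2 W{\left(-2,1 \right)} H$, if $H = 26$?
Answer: $0$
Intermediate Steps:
$W{\left(O,k \right)} = 0$ ($W{\left(O,k \right)} = - 7 \left(-4\right) 0 k O = - 7 \cdot 0 k O = - 7 \cdot 0 O = \left(-7\right) 0 = 0$)
$- 2 W{\left(-2,1 \right)} H = \left(-2\right) 0 \cdot 26 = 0 \cdot 26 = 0$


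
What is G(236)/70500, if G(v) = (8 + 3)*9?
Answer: 33/23500 ≈ 0.0014043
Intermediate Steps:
G(v) = 99 (G(v) = 11*9 = 99)
G(236)/70500 = 99/70500 = 99*(1/70500) = 33/23500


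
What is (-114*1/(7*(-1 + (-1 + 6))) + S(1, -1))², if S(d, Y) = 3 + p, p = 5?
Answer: 3025/196 ≈ 15.434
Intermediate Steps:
S(d, Y) = 8 (S(d, Y) = 3 + 5 = 8)
(-114*1/(7*(-1 + (-1 + 6))) + S(1, -1))² = (-114*1/(7*(-1 + (-1 + 6))) + 8)² = (-114*1/(7*(-1 + 5)) + 8)² = (-114/(7*4) + 8)² = (-114/28 + 8)² = (-114*1/28 + 8)² = (-57/14 + 8)² = (55/14)² = 3025/196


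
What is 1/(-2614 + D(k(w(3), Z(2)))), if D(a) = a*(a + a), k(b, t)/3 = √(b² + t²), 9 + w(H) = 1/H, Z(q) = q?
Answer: -1/1190 ≈ -0.00084034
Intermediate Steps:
w(H) = -9 + 1/H
k(b, t) = 3*√(b² + t²)
D(a) = 2*a² (D(a) = a*(2*a) = 2*a²)
1/(-2614 + D(k(w(3), Z(2)))) = 1/(-2614 + 2*(3*√((-9 + 1/3)² + 2²))²) = 1/(-2614 + 2*(3*√((-9 + ⅓)² + 4))²) = 1/(-2614 + 2*(3*√((-26/3)² + 4))²) = 1/(-2614 + 2*(3*√(676/9 + 4))²) = 1/(-2614 + 2*(3*√(712/9))²) = 1/(-2614 + 2*(3*(2*√178/3))²) = 1/(-2614 + 2*(2*√178)²) = 1/(-2614 + 2*712) = 1/(-2614 + 1424) = 1/(-1190) = -1/1190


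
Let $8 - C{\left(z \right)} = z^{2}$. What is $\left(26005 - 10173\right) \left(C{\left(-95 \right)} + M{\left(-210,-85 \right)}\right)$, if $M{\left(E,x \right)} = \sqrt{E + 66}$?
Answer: $-142757144 + 189984 i \approx -1.4276 \cdot 10^{8} + 1.8998 \cdot 10^{5} i$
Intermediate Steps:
$C{\left(z \right)} = 8 - z^{2}$
$M{\left(E,x \right)} = \sqrt{66 + E}$
$\left(26005 - 10173\right) \left(C{\left(-95 \right)} + M{\left(-210,-85 \right)}\right) = \left(26005 - 10173\right) \left(\left(8 - \left(-95\right)^{2}\right) + \sqrt{66 - 210}\right) = 15832 \left(\left(8 - 9025\right) + \sqrt{-144}\right) = 15832 \left(\left(8 - 9025\right) + 12 i\right) = 15832 \left(-9017 + 12 i\right) = -142757144 + 189984 i$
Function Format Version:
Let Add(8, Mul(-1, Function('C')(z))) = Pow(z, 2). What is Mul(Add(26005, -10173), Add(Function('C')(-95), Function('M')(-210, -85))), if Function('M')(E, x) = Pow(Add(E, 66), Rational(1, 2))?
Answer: Add(-142757144, Mul(189984, I)) ≈ Add(-1.4276e+8, Mul(1.8998e+5, I))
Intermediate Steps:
Function('C')(z) = Add(8, Mul(-1, Pow(z, 2)))
Function('M')(E, x) = Pow(Add(66, E), Rational(1, 2))
Mul(Add(26005, -10173), Add(Function('C')(-95), Function('M')(-210, -85))) = Mul(Add(26005, -10173), Add(Add(8, Mul(-1, Pow(-95, 2))), Pow(Add(66, -210), Rational(1, 2)))) = Mul(15832, Add(Add(8, Mul(-1, 9025)), Pow(-144, Rational(1, 2)))) = Mul(15832, Add(Add(8, -9025), Mul(12, I))) = Mul(15832, Add(-9017, Mul(12, I))) = Add(-142757144, Mul(189984, I))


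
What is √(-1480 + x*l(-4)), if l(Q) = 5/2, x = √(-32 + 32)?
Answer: 2*I*√370 ≈ 38.471*I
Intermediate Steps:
x = 0 (x = √0 = 0)
l(Q) = 5/2 (l(Q) = 5*(½) = 5/2)
√(-1480 + x*l(-4)) = √(-1480 + 0*(5/2)) = √(-1480 + 0) = √(-1480) = 2*I*√370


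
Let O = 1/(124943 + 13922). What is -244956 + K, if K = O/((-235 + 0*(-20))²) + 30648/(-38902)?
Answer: -36539275782568150549/149166210525875 ≈ -2.4496e+5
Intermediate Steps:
O = 1/138865 ≈ 7.2012e-6
K = -117516991914049/149166210525875 (K = 1/(138865*((-235 + 0*(-20))²)) + 30648/(-38902) = 1/(138865*((-235 + 0)²)) + 30648*(-1/38902) = 1/(138865*((-235)²)) - 15324/19451 = (1/138865)/55225 - 15324/19451 = (1/138865)*(1/55225) - 15324/19451 = 1/7668819625 - 15324/19451 = -117516991914049/149166210525875 ≈ -0.78783)
-244956 + K = -244956 - 117516991914049/149166210525875 = -36539275782568150549/149166210525875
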